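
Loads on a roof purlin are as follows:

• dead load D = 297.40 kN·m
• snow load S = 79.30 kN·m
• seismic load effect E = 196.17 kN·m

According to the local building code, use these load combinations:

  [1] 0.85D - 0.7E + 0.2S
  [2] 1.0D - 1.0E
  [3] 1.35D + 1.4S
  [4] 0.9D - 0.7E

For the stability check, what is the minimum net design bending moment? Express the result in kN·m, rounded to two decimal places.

[1] 0.85(297.40) - 0.7(196.17) + 0.2(79.30) = 252.79 - 137.32 + 15.86 = 131.33
[2] 1.0(297.40) - 1.0(196.17) = 297.40 - 196.17 = 101.23
[3] 1.35(297.40) + 1.4(79.30) = 401.49 + 111.02 = 512.51
[4] 0.9(297.40) - 0.7(196.17) = 267.66 - 137.32 = 130.34
Combination 2 gives the minimum: 101.23 kN·m.

101.23 kN·m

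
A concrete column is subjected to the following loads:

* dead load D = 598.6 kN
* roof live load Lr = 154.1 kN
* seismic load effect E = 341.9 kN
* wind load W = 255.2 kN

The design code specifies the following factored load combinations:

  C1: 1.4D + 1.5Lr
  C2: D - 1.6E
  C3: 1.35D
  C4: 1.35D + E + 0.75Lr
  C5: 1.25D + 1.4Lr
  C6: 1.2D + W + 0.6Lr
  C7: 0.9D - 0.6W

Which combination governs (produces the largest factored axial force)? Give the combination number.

Combination 4

C1: 1.4(598.6) + 1.5(154.1) = 1069.2
C2: 1.0(598.6) - 1.6(341.9) = 51.6
C3: 1.35(598.6) = 808.1
C4: 1.35(598.6) + 1.0(341.9) + 0.75(154.1) = 1265.6
C5: 1.25(598.6) + 1.4(154.1) = 964.0
C6: 1.2(598.6) + 1.0(255.2) + 0.6(154.1) = 1066.0
C7: 0.9(598.6) - 0.6(255.2) = 385.6
The largest value is 1265.6 kN from combination 4.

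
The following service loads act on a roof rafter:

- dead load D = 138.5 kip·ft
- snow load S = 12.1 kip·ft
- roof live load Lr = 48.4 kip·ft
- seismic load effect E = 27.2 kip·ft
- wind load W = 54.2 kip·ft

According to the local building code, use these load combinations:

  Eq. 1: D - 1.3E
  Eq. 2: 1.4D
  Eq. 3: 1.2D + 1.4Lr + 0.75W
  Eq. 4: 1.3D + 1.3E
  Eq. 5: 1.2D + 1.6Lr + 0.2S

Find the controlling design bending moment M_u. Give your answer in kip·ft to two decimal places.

274.61 kip·ft

Eq. 1: 1.0(138.5) - 1.3(27.2) = 103.14
Eq. 2: 1.4(138.5) = 193.90
Eq. 3: 1.2(138.5) + 1.4(48.4) + 0.75(54.2) = 274.61
Eq. 4: 1.3(138.5) + 1.3(27.2) = 215.41
Eq. 5: 1.2(138.5) + 1.6(48.4) + 0.2(12.1) = 246.06
The controlling combination is 3, giving 274.61 kip·ft.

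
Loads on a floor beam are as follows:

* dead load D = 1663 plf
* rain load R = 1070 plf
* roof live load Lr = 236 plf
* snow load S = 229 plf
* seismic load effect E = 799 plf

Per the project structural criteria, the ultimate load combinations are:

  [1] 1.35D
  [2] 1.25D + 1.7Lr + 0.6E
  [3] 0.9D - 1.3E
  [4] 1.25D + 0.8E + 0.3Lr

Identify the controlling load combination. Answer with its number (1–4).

[1] 1.35(1663) = 2245.1
[2] 1.25(1663) + 1.7(236) + 0.6(799) = 2078.8 + 401.2 + 479.4 = 2959.4
[3] 0.9(1663) - 1.3(799) = 1496.7 - 1038.7 = 458.0
[4] 1.25(1663) + 0.8(799) + 0.3(236) = 2078.8 + 639.2 + 70.8 = 2788.8
The largest value is 2959.4 plf from combination 2.

Combination 2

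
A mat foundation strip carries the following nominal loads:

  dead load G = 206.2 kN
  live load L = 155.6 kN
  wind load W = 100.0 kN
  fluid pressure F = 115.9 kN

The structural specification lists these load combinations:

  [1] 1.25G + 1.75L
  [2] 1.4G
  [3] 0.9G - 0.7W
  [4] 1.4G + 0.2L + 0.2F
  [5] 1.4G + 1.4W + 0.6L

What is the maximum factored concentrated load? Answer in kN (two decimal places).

[1] 1.25(206.2) + 1.75(155.6) = 257.75 + 272.30 = 530.05
[2] 1.4(206.2) = 288.68
[3] 0.9(206.2) - 0.7(100.0) = 185.58 - 70.00 = 115.58
[4] 1.4(206.2) + 0.2(155.6) + 0.2(115.9) = 288.68 + 31.12 + 23.18 = 342.98
[5] 1.4(206.2) + 1.4(100.0) + 0.6(155.6) = 288.68 + 140.00 + 93.36 = 522.04
The controlling combination is 1, giving 530.05 kN.

530.05 kN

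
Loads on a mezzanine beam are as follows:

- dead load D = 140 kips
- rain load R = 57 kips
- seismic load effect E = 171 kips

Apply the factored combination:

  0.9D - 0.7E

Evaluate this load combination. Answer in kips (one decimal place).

0.9(140) - 0.7(171) = 126.0 - 119.7 = 6.3
P_u = 6.3 kips.

6.3 kips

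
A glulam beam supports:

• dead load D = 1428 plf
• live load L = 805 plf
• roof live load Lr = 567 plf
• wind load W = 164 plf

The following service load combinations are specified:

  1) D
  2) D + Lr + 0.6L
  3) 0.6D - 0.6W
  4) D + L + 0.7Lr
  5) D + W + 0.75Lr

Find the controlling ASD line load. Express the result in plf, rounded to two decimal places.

1) 1.0(1428) = 1428.00
2) 1.0(1428) + 1.0(567) + 0.6(805) = 1428.00 + 567.00 + 483.00 = 2478.00
3) 0.6(1428) - 0.6(164) = 856.80 - 98.40 = 758.40
4) 1.0(1428) + 1.0(805) + 0.7(567) = 1428.00 + 805.00 + 396.90 = 2629.90
5) 1.0(1428) + 1.0(164) + 0.75(567) = 1428.00 + 164.00 + 425.25 = 2017.25
Maximum is from combination 4.

2629.90 plf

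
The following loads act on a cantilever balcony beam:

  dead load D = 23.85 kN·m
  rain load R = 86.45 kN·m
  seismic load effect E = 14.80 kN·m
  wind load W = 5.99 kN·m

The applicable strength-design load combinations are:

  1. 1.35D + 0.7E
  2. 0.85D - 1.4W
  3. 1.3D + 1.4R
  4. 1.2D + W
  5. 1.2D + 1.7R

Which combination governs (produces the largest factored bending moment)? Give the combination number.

1. 1.35(23.85) + 0.7(14.80) = 32.20 + 10.36 = 42.56
2. 0.85(23.85) - 1.4(5.99) = 11.89
3. 1.3(23.85) + 1.4(86.45) = 31.01 + 121.03 = 152.04
4. 1.2(23.85) + 1.0(5.99) = 28.62 + 5.99 = 34.61
5. 1.2(23.85) + 1.7(86.45) = 28.62 + 146.97 = 175.59
The largest value is 175.59 kN·m from combination 5.

Combination 5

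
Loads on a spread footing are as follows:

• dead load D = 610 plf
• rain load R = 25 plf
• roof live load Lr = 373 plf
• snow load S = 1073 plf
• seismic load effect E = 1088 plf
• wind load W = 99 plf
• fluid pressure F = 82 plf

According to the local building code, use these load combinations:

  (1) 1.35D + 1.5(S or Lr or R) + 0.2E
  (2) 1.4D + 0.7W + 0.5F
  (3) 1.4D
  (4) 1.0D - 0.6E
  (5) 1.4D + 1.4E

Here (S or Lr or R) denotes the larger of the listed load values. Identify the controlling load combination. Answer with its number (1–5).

(S or Lr or R) → S = 1073 plf.
(1) 1.35(610) + 1.5(1073) + 0.2(1088) = 823.5 + 1609.5 + 217.6 = 2650.6
(2) 1.4(610) + 0.7(99) + 0.5(82) = 854.0 + 69.3 + 41.0 = 964.3
(3) 1.4(610) = 854.0
(4) 1.0(610) - 0.6(1088) = 610.0 - 652.8 = -42.8
(5) 1.4(610) + 1.4(1088) = 854.0 + 1523.2 = 2377.2
The largest value is 2650.6 plf from combination 1.

Combination 1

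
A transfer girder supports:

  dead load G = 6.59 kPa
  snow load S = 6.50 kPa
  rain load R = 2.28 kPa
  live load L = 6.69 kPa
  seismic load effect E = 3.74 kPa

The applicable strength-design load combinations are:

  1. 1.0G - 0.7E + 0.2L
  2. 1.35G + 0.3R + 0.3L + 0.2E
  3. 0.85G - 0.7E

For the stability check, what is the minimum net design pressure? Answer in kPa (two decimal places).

2.98 kPa

1. 1.0(6.59) - 0.7(3.74) + 0.2(6.69) = 6.59 - 2.62 + 1.34 = 5.31
2. 1.35(6.59) + 0.3(2.28) + 0.3(6.69) + 0.2(3.74) = 8.90 + 0.68 + 2.01 + 0.75 = 12.34
3. 0.85(6.59) - 0.7(3.74) = 5.60 - 2.62 = 2.98
Combination 3 gives the minimum: 2.98 kPa.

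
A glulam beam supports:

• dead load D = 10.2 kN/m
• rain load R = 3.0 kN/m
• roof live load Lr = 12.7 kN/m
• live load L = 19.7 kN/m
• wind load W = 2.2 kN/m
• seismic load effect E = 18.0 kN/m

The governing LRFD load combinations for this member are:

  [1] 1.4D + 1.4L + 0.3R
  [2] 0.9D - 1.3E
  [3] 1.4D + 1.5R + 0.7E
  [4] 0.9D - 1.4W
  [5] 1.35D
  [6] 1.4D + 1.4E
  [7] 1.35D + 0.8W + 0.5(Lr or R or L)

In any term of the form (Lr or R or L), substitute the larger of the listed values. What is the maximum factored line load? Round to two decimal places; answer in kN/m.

42.76 kN/m

(Lr or R or L) → L = 19.7 kN/m.
[1] 1.4(10.2) + 1.4(19.7) + 0.3(3.0) = 14.28 + 27.58 + 0.90 = 42.76
[2] 0.9(10.2) - 1.3(18.0) = 9.18 - 23.40 = -14.22
[3] 1.4(10.2) + 1.5(3.0) + 0.7(18.0) = 14.28 + 4.50 + 12.60 = 31.38
[4] 0.9(10.2) - 1.4(2.2) = 9.18 - 3.08 = 6.10
[5] 1.35(10.2) = 13.77
[6] 1.4(10.2) + 1.4(18.0) = 14.28 + 25.20 = 39.48
[7] 1.35(10.2) + 0.8(2.2) + 0.5(19.7) = 13.77 + 1.76 + 9.85 = 25.38
Maximum is from combination 1.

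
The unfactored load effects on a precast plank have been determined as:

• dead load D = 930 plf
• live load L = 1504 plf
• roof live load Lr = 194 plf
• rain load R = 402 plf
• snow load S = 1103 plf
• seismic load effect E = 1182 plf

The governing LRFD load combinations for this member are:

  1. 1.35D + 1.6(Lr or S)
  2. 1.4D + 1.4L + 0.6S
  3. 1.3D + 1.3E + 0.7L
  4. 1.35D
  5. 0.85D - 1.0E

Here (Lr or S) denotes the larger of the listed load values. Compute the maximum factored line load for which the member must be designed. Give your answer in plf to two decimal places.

(Lr or S) → S = 1103 plf.
1. 1.35(930) + 1.6(1103) = 1255.50 + 1764.80 = 3020.30
2. 1.4(930) + 1.4(1504) + 0.6(1103) = 1302.00 + 2105.60 + 661.80 = 4069.40
3. 1.3(930) + 1.3(1182) + 0.7(1504) = 1209.00 + 1536.60 + 1052.80 = 3798.40
4. 1.35(930) = 1255.50
5. 0.85(930) - 1.0(1182) = 790.50 - 1182.00 = -391.50
The controlling combination is 2, giving 4069.40 plf.

4069.40 plf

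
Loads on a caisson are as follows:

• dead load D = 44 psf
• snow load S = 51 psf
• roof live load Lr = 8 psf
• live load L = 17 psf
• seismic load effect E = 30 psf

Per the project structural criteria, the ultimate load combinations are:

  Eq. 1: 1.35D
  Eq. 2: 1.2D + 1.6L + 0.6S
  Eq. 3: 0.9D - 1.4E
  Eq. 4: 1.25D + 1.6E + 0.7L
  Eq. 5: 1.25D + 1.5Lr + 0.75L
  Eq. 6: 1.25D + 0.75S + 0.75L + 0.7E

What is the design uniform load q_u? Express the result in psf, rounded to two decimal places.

Eq. 1: 1.35(44) = 59.40
Eq. 2: 1.2(44) + 1.6(17) + 0.6(51) = 52.80 + 27.20 + 30.60 = 110.60
Eq. 3: 0.9(44) - 1.4(30) = 39.60 - 42.00 = -2.40
Eq. 4: 1.25(44) + 1.6(30) + 0.7(17) = 55.00 + 48.00 + 11.90 = 114.90
Eq. 5: 1.25(44) + 1.5(8) + 0.75(17) = 55.00 + 12.00 + 12.75 = 79.75
Eq. 6: 1.25(44) + 0.75(51) + 0.75(17) + 0.7(30) = 55.00 + 38.25 + 12.75 + 21.00 = 127.00
The controlling combination is 6, giving 127.00 psf.

127.00 psf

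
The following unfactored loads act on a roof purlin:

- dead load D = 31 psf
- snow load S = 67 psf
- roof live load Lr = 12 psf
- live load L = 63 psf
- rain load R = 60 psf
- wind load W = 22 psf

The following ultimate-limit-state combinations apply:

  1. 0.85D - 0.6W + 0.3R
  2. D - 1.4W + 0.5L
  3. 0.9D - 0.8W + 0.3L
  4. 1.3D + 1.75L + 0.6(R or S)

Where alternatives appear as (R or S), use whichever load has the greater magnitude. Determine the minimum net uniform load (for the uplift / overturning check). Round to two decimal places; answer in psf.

29.20 psf

(R or S) → S = 67 psf.
1. 0.85(31) - 0.6(22) + 0.3(60) = 31.15
2. 1.0(31) - 1.4(22) + 0.5(63) = 31.70
3. 0.9(31) - 0.8(22) + 0.3(63) = 29.20
4. 1.3(31) + 1.75(63) + 0.6(67) = 190.75
Combination 3 gives the minimum: 29.20 psf.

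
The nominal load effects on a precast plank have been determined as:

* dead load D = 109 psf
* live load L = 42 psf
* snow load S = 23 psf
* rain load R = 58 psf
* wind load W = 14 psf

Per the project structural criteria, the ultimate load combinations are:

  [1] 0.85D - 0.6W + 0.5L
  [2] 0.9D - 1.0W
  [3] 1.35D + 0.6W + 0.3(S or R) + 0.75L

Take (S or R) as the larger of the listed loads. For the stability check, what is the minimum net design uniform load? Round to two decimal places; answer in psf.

84.10 psf

(S or R) → R = 58 psf.
[1] 0.85(109) - 0.6(14) + 0.5(42) = 105.25
[2] 0.9(109) - 1.0(14) = 84.10
[3] 1.35(109) + 0.6(14) + 0.3(58) + 0.75(42) = 204.45
Combination 2 gives the minimum: 84.10 psf.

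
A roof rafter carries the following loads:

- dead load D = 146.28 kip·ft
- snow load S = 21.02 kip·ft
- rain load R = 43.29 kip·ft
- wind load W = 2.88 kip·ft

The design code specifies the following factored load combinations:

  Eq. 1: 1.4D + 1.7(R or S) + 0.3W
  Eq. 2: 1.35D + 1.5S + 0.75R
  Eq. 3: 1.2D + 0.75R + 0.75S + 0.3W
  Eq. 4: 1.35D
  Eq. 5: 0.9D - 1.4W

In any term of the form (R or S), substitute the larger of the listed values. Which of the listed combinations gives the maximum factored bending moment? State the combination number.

Combination 1

(R or S) → R = 43.29 kip·ft.
Eq. 1: 1.4(146.28) + 1.7(43.29) + 0.3(2.88) = 279.25
Eq. 2: 1.35(146.28) + 1.5(21.02) + 0.75(43.29) = 197.48 + 31.53 + 32.47 = 261.48
Eq. 3: 1.2(146.28) + 0.75(43.29) + 0.75(21.02) + 0.3(2.88) = 224.63
Eq. 4: 1.35(146.28) = 197.48
Eq. 5: 0.9(146.28) - 1.4(2.88) = 131.65 - 4.03 = 127.62
The largest value is 279.25 kip·ft from combination 1.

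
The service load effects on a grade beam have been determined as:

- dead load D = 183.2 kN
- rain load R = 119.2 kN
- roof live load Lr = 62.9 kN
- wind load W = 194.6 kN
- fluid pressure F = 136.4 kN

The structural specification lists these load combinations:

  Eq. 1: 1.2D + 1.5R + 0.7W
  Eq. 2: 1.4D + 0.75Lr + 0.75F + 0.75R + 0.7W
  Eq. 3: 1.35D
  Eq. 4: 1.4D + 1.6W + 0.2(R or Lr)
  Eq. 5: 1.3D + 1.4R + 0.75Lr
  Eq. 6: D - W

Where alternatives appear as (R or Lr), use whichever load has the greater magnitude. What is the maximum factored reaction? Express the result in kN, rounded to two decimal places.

631.58 kN

(R or Lr) → R = 119.2 kN.
Eq. 1: 1.2(183.2) + 1.5(119.2) + 0.7(194.6) = 219.84 + 178.80 + 136.22 = 534.86
Eq. 2: 1.4(183.2) + 0.75(62.9) + 0.75(136.4) + 0.75(119.2) + 0.7(194.6) = 256.48 + 47.18 + 102.30 + 89.40 + 136.22 = 631.58
Eq. 3: 1.35(183.2) = 247.32
Eq. 4: 1.4(183.2) + 1.6(194.6) + 0.2(119.2) = 256.48 + 311.36 + 23.84 = 591.68
Eq. 5: 1.3(183.2) + 1.4(119.2) + 0.75(62.9) = 238.16 + 166.88 + 47.18 = 452.22
Eq. 6: 1.0(183.2) - 1.0(194.6) = 183.20 - 194.60 = -11.40
Maximum is from combination 2.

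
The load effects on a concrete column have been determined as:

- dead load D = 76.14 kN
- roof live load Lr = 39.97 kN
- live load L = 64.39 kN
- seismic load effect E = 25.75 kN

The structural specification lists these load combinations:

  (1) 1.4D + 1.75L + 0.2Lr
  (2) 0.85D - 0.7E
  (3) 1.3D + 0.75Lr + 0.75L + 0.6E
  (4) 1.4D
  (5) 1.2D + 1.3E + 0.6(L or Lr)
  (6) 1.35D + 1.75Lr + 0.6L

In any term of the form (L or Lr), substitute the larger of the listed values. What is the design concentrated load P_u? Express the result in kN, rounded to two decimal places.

(L or Lr) → L = 64.39 kN.
(1) 1.4(76.14) + 1.75(64.39) + 0.2(39.97) = 227.27
(2) 0.85(76.14) - 0.7(25.75) = 46.69
(3) 1.3(76.14) + 0.75(39.97) + 0.75(64.39) + 0.6(25.75) = 192.70
(4) 1.4(76.14) = 106.60
(5) 1.2(76.14) + 1.3(25.75) + 0.6(64.39) = 163.48
(6) 1.35(76.14) + 1.75(39.97) + 0.6(64.39) = 211.37
Maximum is from combination 1.

227.27 kN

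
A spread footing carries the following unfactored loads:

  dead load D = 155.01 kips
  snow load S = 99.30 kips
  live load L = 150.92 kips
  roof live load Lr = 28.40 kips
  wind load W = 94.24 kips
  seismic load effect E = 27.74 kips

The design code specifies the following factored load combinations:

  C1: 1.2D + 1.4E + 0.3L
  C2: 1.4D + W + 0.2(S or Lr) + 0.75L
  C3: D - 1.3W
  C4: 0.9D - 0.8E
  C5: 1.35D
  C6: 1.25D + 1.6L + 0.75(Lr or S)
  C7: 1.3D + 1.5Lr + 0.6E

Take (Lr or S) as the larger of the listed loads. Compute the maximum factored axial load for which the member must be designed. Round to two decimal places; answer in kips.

509.71 kips

(S or Lr) → S = 99.30 kips; (Lr or S) → S = 99.30 kips.
C1: 1.2(155.01) + 1.4(27.74) + 0.3(150.92) = 270.12
C2: 1.4(155.01) + 1.0(94.24) + 0.2(99.30) + 0.75(150.92) = 217.01 + 94.24 + 19.86 + 113.19 = 444.30
C3: 1.0(155.01) - 1.3(94.24) = 155.01 - 122.51 = 32.50
C4: 0.9(155.01) - 0.8(27.74) = 139.51 - 22.19 = 117.32
C5: 1.35(155.01) = 209.26
C6: 1.25(155.01) + 1.6(150.92) + 0.75(99.30) = 193.76 + 241.47 + 74.48 = 509.71
C7: 1.3(155.01) + 1.5(28.40) + 0.6(27.74) = 260.76
The controlling combination is 6, giving 509.71 kips.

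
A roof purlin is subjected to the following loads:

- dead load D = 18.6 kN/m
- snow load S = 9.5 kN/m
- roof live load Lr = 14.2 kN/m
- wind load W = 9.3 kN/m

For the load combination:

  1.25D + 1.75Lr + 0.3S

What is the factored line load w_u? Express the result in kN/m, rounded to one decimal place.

51.0 kN/m

1.25(18.6) + 1.75(14.2) + 0.3(9.5) = 51.0
w_u = 51.0 kN/m.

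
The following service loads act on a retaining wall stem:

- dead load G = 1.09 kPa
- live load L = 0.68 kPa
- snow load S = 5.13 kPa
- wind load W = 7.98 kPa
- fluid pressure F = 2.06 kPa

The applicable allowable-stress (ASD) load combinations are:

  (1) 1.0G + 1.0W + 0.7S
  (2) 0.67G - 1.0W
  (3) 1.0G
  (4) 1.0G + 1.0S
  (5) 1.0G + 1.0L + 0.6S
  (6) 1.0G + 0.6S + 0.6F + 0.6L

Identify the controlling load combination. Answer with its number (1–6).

(1) 1.0(1.09) + 1.0(7.98) + 0.7(5.13) = 1.09 + 7.98 + 3.59 = 12.66
(2) 0.67(1.09) - 1.0(7.98) = 0.73 - 7.98 = -7.25
(3) 1.0(1.09) = 1.09
(4) 1.0(1.09) + 1.0(5.13) = 1.09 + 5.13 = 6.22
(5) 1.0(1.09) + 1.0(0.68) + 0.6(5.13) = 1.09 + 0.68 + 3.08 = 4.85
(6) 1.0(1.09) + 0.6(5.13) + 0.6(2.06) + 0.6(0.68) = 5.81
The largest value is 12.66 kPa from combination 1.

Combination 1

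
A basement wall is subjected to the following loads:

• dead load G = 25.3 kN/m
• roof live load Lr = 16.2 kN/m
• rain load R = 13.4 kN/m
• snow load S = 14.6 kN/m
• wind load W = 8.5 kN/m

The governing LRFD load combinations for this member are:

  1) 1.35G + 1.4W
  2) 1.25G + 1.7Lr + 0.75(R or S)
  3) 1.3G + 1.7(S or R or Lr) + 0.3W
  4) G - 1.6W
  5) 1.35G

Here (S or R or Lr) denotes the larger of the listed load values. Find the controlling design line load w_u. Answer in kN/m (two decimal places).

(R or S) → S = 14.6 kN/m; (S or R or Lr) → Lr = 16.2 kN/m.
1) 1.35(25.3) + 1.4(8.5) = 34.16 + 11.90 = 46.06
2) 1.25(25.3) + 1.7(16.2) + 0.75(14.6) = 31.63 + 27.54 + 10.95 = 70.12
3) 1.3(25.3) + 1.7(16.2) + 0.3(8.5) = 32.89 + 27.54 + 2.55 = 62.98
4) 1.0(25.3) - 1.6(8.5) = 25.30 - 13.60 = 11.70
5) 1.35(25.3) = 34.16
Combination 2 governs: w_u = 70.12 kN/m.

70.12 kN/m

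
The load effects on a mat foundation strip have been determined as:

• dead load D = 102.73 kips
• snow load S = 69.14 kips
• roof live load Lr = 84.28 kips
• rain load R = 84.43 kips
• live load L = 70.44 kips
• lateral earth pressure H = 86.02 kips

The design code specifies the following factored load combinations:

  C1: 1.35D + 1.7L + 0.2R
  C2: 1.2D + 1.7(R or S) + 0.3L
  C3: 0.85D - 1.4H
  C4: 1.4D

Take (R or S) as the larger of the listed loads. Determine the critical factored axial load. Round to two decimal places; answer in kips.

287.94 kips

(R or S) → R = 84.43 kips.
C1: 1.35(102.73) + 1.7(70.44) + 0.2(84.43) = 275.32
C2: 1.2(102.73) + 1.7(84.43) + 0.3(70.44) = 123.28 + 143.53 + 21.13 = 287.94
C3: 0.85(102.73) - 1.4(86.02) = 87.32 - 120.43 = -33.11
C4: 1.4(102.73) = 143.82
The controlling combination is 2, giving 287.94 kips.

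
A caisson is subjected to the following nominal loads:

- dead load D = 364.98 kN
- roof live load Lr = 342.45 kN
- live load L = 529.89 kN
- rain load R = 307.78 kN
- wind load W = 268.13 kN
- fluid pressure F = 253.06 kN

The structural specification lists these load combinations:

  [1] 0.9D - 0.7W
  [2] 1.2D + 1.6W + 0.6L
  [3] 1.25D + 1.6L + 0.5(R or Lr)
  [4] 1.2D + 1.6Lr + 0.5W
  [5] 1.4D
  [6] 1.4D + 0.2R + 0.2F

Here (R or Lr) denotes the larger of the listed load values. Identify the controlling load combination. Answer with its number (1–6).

(R or Lr) → Lr = 342.45 kN.
[1] 0.9(364.98) - 0.7(268.13) = 328.48 - 187.69 = 140.79
[2] 1.2(364.98) + 1.6(268.13) + 0.6(529.89) = 437.98 + 429.01 + 317.93 = 1184.92
[3] 1.25(364.98) + 1.6(529.89) + 0.5(342.45) = 1475.27
[4] 1.2(364.98) + 1.6(342.45) + 0.5(268.13) = 1119.96
[5] 1.4(364.98) = 510.97
[6] 1.4(364.98) + 0.2(307.78) + 0.2(253.06) = 510.97 + 61.56 + 50.61 = 623.14
The largest value is 1475.27 kN from combination 3.

Combination 3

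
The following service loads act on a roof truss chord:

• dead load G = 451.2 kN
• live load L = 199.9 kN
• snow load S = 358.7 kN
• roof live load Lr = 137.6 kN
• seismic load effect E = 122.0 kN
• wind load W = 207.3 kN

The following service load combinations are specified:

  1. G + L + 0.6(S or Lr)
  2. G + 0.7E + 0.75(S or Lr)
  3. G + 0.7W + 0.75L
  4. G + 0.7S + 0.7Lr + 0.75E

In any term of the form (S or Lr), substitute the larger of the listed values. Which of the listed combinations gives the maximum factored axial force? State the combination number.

Combination 4

(S or Lr) → S = 358.7 kN.
1. 1.0(451.2) + 1.0(199.9) + 0.6(358.7) = 451.20 + 199.90 + 215.22 = 866.32
2. 1.0(451.2) + 0.7(122.0) + 0.75(358.7) = 451.20 + 85.40 + 269.03 = 805.63
3. 1.0(451.2) + 0.7(207.3) + 0.75(199.9) = 451.20 + 145.11 + 149.93 = 746.24
4. 1.0(451.2) + 0.7(358.7) + 0.7(137.6) + 0.75(122.0) = 451.20 + 251.09 + 96.32 + 91.50 = 890.11
The largest value is 890.11 kN from combination 4.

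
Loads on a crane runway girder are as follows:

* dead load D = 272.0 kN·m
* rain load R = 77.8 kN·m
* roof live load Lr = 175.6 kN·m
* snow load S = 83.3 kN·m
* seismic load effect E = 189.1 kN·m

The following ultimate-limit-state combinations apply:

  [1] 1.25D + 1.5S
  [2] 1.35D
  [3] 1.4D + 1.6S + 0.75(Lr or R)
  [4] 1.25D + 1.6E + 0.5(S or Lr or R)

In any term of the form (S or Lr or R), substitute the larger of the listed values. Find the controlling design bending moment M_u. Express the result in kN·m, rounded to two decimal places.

(Lr or R) → Lr = 175.6 kN·m; (S or Lr or R) → Lr = 175.6 kN·m.
[1] 1.25(272.0) + 1.5(83.3) = 340.00 + 124.95 = 464.95
[2] 1.35(272.0) = 367.20
[3] 1.4(272.0) + 1.6(83.3) + 0.75(175.6) = 380.80 + 133.28 + 131.70 = 645.78
[4] 1.25(272.0) + 1.6(189.1) + 0.5(175.6) = 340.00 + 302.56 + 87.80 = 730.36
Maximum is from combination 4.

730.36 kN·m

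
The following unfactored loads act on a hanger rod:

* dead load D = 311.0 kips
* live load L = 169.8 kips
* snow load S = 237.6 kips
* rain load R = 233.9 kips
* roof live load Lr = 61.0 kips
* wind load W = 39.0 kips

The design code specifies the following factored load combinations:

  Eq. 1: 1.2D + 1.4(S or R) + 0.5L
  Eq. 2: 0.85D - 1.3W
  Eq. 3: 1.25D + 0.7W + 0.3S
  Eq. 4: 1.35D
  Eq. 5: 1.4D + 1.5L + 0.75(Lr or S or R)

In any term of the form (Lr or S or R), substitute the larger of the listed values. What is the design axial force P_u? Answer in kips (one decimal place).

868.3 kips

(S or R) → S = 237.6 kips; (Lr or S or R) → S = 237.6 kips.
Eq. 1: 1.2(311.0) + 1.4(237.6) + 0.5(169.8) = 790.7
Eq. 2: 0.85(311.0) - 1.3(39.0) = 213.7
Eq. 3: 1.25(311.0) + 0.7(39.0) + 0.3(237.6) = 487.3
Eq. 4: 1.35(311.0) = 419.9
Eq. 5: 1.4(311.0) + 1.5(169.8) + 0.75(237.6) = 868.3
Combination 5 governs: P_u = 868.3 kips.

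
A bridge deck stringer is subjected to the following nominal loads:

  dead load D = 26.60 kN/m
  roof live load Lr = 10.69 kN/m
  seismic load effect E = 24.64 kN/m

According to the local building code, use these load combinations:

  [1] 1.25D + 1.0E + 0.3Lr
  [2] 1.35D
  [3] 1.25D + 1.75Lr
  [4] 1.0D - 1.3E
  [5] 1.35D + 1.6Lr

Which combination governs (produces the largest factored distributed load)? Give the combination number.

[1] 1.25(26.60) + 1.0(24.64) + 0.3(10.69) = 33.25 + 24.64 + 3.21 = 61.10
[2] 1.35(26.60) = 35.91
[3] 1.25(26.60) + 1.75(10.69) = 33.25 + 18.71 = 51.96
[4] 1.0(26.60) - 1.3(24.64) = 26.60 - 32.03 = -5.43
[5] 1.35(26.60) + 1.6(10.69) = 35.91 + 17.10 = 53.01
The largest value is 61.10 kN/m from combination 1.

Combination 1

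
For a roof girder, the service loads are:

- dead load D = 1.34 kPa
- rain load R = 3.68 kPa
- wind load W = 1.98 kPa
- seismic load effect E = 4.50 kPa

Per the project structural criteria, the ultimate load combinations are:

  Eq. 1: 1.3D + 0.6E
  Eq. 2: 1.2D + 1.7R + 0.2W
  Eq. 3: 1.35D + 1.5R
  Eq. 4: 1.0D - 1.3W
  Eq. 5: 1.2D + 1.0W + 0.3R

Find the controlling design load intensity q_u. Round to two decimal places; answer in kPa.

8.26 kPa

Eq. 1: 1.3(1.34) + 0.6(4.50) = 1.74 + 2.70 = 4.44
Eq. 2: 1.2(1.34) + 1.7(3.68) + 0.2(1.98) = 8.26
Eq. 3: 1.35(1.34) + 1.5(3.68) = 1.81 + 5.52 = 7.33
Eq. 4: 1.0(1.34) - 1.3(1.98) = 1.34 - 2.57 = -1.23
Eq. 5: 1.2(1.34) + 1.0(1.98) + 0.3(3.68) = 1.61 + 1.98 + 1.10 = 4.69
Maximum is from combination 2.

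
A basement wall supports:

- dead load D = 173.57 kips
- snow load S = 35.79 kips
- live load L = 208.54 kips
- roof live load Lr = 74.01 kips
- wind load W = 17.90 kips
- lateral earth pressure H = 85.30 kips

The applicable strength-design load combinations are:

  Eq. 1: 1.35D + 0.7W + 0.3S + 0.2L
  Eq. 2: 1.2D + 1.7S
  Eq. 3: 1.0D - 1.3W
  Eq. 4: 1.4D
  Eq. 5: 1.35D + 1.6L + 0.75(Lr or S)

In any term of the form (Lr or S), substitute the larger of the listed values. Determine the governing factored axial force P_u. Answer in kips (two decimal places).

(Lr or S) → Lr = 74.01 kips.
Eq. 1: 1.35(173.57) + 0.7(17.90) + 0.3(35.79) + 0.2(208.54) = 299.29
Eq. 2: 1.2(173.57) + 1.7(35.79) = 269.13
Eq. 3: 1.0(173.57) - 1.3(17.90) = 150.30
Eq. 4: 1.4(173.57) = 243.00
Eq. 5: 1.35(173.57) + 1.6(208.54) + 0.75(74.01) = 623.49
Maximum is from combination 5.

623.49 kips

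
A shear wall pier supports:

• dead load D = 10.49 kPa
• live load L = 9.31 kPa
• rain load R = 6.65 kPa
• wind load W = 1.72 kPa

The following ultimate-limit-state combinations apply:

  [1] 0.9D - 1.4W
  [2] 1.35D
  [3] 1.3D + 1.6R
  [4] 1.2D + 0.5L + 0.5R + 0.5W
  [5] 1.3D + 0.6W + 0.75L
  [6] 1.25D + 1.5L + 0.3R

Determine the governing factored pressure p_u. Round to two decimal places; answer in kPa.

29.07 kPa

[1] 0.9(10.49) - 1.4(1.72) = 9.44 - 2.41 = 7.03
[2] 1.35(10.49) = 14.16
[3] 1.3(10.49) + 1.6(6.65) = 13.64 + 10.64 = 24.28
[4] 1.2(10.49) + 0.5(9.31) + 0.5(6.65) + 0.5(1.72) = 21.43
[5] 1.3(10.49) + 0.6(1.72) + 0.75(9.31) = 13.64 + 1.03 + 6.98 = 21.65
[6] 1.25(10.49) + 1.5(9.31) + 0.3(6.65) = 29.07
Maximum is from combination 6.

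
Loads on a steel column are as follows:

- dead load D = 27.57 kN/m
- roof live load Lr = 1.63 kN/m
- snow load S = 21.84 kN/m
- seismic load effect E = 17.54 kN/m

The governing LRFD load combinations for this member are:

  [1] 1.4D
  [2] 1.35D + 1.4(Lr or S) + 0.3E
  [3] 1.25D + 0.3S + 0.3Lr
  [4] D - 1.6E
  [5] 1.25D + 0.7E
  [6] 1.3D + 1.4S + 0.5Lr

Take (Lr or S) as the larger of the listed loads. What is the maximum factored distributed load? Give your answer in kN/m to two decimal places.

73.06 kN/m

(Lr or S) → S = 21.84 kN/m.
[1] 1.4(27.57) = 38.60
[2] 1.35(27.57) + 1.4(21.84) + 0.3(17.54) = 37.22 + 30.58 + 5.26 = 73.06
[3] 1.25(27.57) + 0.3(21.84) + 0.3(1.63) = 34.46 + 6.55 + 0.49 = 41.50
[4] 1.0(27.57) - 1.6(17.54) = 27.57 - 28.06 = -0.49
[5] 1.25(27.57) + 0.7(17.54) = 34.46 + 12.28 = 46.74
[6] 1.3(27.57) + 1.4(21.84) + 0.5(1.63) = 67.23
Combination 2 governs: w_u = 73.06 kN/m.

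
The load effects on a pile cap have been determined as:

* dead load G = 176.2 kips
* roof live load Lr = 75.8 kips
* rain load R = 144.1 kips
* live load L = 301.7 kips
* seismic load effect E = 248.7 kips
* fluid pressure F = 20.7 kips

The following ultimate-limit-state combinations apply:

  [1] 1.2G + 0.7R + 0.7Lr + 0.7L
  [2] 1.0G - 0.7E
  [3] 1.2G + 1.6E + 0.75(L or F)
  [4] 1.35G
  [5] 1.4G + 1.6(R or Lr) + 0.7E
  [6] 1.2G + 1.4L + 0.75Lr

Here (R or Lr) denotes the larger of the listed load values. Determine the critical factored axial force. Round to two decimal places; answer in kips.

835.64 kips

(L or F) → L = 301.7 kips; (R or Lr) → R = 144.1 kips.
[1] 1.2(176.2) + 0.7(144.1) + 0.7(75.8) + 0.7(301.7) = 576.56
[2] 1.0(176.2) - 0.7(248.7) = 2.11
[3] 1.2(176.2) + 1.6(248.7) + 0.75(301.7) = 835.64
[4] 1.35(176.2) = 237.87
[5] 1.4(176.2) + 1.6(144.1) + 0.7(248.7) = 651.33
[6] 1.2(176.2) + 1.4(301.7) + 0.75(75.8) = 690.67
Maximum is from combination 3.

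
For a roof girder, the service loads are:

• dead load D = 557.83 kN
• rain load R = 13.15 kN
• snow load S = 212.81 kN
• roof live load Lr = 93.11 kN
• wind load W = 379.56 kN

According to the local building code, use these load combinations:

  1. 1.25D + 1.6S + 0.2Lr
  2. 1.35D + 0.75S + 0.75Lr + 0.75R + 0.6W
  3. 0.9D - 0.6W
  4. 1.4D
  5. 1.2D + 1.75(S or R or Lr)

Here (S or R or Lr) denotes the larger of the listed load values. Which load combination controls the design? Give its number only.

Combination 2

(S or R or Lr) → S = 212.81 kN.
1. 1.25(557.83) + 1.6(212.81) + 0.2(93.11) = 1056.41
2. 1.35(557.83) + 0.75(212.81) + 0.75(93.11) + 0.75(13.15) + 0.6(379.56) = 1220.11
3. 0.9(557.83) - 0.6(379.56) = 274.31
4. 1.4(557.83) = 780.96
5. 1.2(557.83) + 1.75(212.81) = 1041.81
The largest value is 1220.11 kN from combination 2.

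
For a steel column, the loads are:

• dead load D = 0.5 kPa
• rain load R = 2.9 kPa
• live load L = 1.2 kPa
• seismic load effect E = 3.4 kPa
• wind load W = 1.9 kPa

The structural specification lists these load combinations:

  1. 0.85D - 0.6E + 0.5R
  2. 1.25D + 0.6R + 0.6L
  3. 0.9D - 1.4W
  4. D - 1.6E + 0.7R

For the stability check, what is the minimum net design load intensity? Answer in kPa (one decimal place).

1. 0.85(0.5) - 0.6(3.4) + 0.5(2.9) = -0.2
2. 1.25(0.5) + 0.6(2.9) + 0.6(1.2) = 3.1
3. 0.9(0.5) - 1.4(1.9) = 0.5 - 2.7 = -2.2
4. 1.0(0.5) - 1.6(3.4) + 0.7(2.9) = 0.5 - 5.4 + 2.0 = -2.9
Combination 4 gives the minimum: -2.9 kPa.

-2.9 kPa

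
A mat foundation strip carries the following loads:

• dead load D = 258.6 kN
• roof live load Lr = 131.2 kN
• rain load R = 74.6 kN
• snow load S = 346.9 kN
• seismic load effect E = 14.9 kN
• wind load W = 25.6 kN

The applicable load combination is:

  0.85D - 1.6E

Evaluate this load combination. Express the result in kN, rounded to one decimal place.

0.85(258.6) - 1.6(14.9) = 219.8 - 23.8 = 196.0
N_u = 196.0 kN.

196.0 kN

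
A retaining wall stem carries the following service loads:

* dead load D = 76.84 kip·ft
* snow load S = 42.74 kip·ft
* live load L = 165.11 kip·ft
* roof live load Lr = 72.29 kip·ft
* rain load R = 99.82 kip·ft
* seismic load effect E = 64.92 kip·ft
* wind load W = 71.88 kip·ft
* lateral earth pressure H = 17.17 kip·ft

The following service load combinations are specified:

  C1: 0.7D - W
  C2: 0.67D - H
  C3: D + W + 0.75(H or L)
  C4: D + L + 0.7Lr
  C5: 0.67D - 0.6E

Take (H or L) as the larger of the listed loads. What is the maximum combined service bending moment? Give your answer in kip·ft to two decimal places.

292.55 kip·ft

(H or L) → L = 165.11 kip·ft.
C1: 0.7(76.84) - 1.0(71.88) = -18.09
C2: 0.67(76.84) - 1.0(17.17) = 34.31
C3: 1.0(76.84) + 1.0(71.88) + 0.75(165.11) = 272.55
C4: 1.0(76.84) + 1.0(165.11) + 0.7(72.29) = 292.55
C5: 0.67(76.84) - 0.6(64.92) = 12.53
Combination 4 governs: M = 292.55 kip·ft.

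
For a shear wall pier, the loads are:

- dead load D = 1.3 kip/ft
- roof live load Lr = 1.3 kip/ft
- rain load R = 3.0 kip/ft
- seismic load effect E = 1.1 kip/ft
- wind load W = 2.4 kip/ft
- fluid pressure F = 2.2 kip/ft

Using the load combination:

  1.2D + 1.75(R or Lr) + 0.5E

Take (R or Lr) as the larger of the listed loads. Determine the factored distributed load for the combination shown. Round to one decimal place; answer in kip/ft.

(R or Lr) → R = 3.0 kip/ft.
1.2(1.3) + 1.75(3.0) + 0.5(1.1) = 7.4
w_u = 7.4 kip/ft.

7.4 kip/ft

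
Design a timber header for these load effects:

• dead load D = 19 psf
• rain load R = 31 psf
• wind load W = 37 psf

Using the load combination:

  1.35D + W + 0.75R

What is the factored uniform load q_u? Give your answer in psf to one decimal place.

85.9 psf

1.35(19) + 1.0(37) + 0.75(31) = 85.9
q_u = 85.9 psf.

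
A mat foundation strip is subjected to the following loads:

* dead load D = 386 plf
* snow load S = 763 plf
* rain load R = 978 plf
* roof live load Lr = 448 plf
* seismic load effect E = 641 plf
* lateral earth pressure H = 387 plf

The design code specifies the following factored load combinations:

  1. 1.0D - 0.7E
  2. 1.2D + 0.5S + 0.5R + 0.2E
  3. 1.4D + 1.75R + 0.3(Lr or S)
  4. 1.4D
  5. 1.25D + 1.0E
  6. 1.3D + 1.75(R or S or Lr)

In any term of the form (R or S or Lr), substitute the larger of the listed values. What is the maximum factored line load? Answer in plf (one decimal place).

(Lr or S) → S = 763 plf; (R or S or Lr) → R = 978 plf.
1. 1.0(386) - 0.7(641) = -62.7
2. 1.2(386) + 0.5(763) + 0.5(978) + 0.2(641) = 1461.9
3. 1.4(386) + 1.75(978) + 0.3(763) = 2480.8
4. 1.4(386) = 540.4
5. 1.25(386) + 1.0(641) = 1123.5
6. 1.3(386) + 1.75(978) = 2213.3
The controlling combination is 3, giving 2480.8 plf.

2480.8 plf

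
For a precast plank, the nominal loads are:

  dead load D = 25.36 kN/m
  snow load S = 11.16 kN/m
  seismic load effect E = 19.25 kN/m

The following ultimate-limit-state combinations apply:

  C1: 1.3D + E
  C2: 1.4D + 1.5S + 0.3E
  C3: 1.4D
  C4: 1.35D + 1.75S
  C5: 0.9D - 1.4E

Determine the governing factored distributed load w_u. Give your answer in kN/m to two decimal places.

C1: 1.3(25.36) + 1.0(19.25) = 52.22
C2: 1.4(25.36) + 1.5(11.16) + 0.3(19.25) = 58.02
C3: 1.4(25.36) = 35.50
C4: 1.35(25.36) + 1.75(11.16) = 53.77
C5: 0.9(25.36) - 1.4(19.25) = -4.13
Combination 2 governs: w_u = 58.02 kN/m.

58.02 kN/m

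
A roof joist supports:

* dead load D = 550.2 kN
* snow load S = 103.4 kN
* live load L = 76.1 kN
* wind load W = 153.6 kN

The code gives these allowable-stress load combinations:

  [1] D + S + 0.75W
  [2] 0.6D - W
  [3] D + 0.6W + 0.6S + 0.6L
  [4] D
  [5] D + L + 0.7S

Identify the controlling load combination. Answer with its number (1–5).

[1] 1.0(550.2) + 1.0(103.4) + 0.75(153.6) = 550.20 + 103.40 + 115.20 = 768.80
[2] 0.6(550.2) - 1.0(153.6) = 330.12 - 153.60 = 176.52
[3] 1.0(550.2) + 0.6(153.6) + 0.6(103.4) + 0.6(76.1) = 550.20 + 92.16 + 62.04 + 45.66 = 750.06
[4] 1.0(550.2) = 550.20
[5] 1.0(550.2) + 1.0(76.1) + 0.7(103.4) = 550.20 + 76.10 + 72.38 = 698.68
The largest value is 768.80 kN from combination 1.

Combination 1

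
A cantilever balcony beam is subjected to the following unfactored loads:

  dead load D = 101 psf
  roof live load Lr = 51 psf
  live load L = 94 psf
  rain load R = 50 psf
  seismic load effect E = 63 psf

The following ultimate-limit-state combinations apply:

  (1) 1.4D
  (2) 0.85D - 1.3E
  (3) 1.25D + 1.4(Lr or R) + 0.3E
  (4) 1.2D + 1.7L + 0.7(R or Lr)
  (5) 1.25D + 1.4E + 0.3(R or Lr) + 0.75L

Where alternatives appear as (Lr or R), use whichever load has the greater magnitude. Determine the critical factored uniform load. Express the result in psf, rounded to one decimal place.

(Lr or R) → Lr = 51 psf; (R or Lr) → Lr = 51 psf.
(1) 1.4(101) = 141.4
(2) 0.85(101) - 1.3(63) = 85.9 - 81.9 = 4.0
(3) 1.25(101) + 1.4(51) + 0.3(63) = 126.3 + 71.4 + 18.9 = 216.6
(4) 1.2(101) + 1.7(94) + 0.7(51) = 121.2 + 159.8 + 35.7 = 316.7
(5) 1.25(101) + 1.4(63) + 0.3(51) + 0.75(94) = 126.3 + 88.2 + 15.3 + 70.5 = 300.3
The controlling combination is 4, giving 316.7 psf.

316.7 psf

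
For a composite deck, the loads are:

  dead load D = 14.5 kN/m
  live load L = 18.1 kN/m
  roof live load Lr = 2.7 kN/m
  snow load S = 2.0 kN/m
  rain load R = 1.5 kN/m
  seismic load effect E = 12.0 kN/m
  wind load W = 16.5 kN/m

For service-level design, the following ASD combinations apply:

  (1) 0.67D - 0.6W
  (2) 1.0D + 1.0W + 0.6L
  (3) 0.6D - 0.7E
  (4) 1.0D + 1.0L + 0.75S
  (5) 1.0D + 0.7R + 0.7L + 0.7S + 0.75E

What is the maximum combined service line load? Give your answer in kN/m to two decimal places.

41.86 kN/m

(1) 0.67(14.5) - 0.6(16.5) = -0.19
(2) 1.0(14.5) + 1.0(16.5) + 0.6(18.1) = 14.50 + 16.50 + 10.86 = 41.86
(3) 0.6(14.5) - 0.7(12.0) = 8.70 - 8.40 = 0.30
(4) 1.0(14.5) + 1.0(18.1) + 0.75(2.0) = 14.50 + 18.10 + 1.50 = 34.10
(5) 1.0(14.5) + 0.7(1.5) + 0.7(18.1) + 0.7(2.0) + 0.75(12.0) = 14.50 + 1.05 + 12.67 + 1.40 + 9.00 = 38.62
Maximum is from combination 2.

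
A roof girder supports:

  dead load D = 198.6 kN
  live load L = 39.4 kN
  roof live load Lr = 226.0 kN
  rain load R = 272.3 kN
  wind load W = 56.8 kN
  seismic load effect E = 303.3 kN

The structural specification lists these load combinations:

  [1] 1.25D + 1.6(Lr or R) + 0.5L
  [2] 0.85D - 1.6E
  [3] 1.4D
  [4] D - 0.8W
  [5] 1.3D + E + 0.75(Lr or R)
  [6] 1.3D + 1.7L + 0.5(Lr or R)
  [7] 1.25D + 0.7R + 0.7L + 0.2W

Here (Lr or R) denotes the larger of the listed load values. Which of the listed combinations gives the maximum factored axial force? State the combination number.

(Lr or R) → R = 272.3 kN.
[1] 1.25(198.6) + 1.6(272.3) + 0.5(39.4) = 703.6
[2] 0.85(198.6) - 1.6(303.3) = -316.5
[3] 1.4(198.6) = 278.0
[4] 1.0(198.6) - 0.8(56.8) = 153.2
[5] 1.3(198.6) + 1.0(303.3) + 0.75(272.3) = 765.7
[6] 1.3(198.6) + 1.7(39.4) + 0.5(272.3) = 461.3
[7] 1.25(198.6) + 0.7(272.3) + 0.7(39.4) + 0.2(56.8) = 477.8
The largest value is 765.7 kN from combination 5.

Combination 5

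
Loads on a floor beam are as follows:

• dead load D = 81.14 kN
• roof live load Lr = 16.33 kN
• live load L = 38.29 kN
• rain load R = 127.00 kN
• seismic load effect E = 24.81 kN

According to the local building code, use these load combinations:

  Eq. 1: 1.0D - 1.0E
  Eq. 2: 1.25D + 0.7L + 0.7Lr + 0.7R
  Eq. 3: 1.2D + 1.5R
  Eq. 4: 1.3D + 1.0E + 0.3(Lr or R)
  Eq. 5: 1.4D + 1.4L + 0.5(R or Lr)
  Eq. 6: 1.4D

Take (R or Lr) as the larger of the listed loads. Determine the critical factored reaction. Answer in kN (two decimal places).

(Lr or R) → R = 127.00 kN; (R or Lr) → R = 127.00 kN.
Eq. 1: 1.0(81.14) - 1.0(24.81) = 81.14 - 24.81 = 56.33
Eq. 2: 1.25(81.14) + 0.7(38.29) + 0.7(16.33) + 0.7(127.00) = 101.43 + 26.80 + 11.43 + 88.90 = 228.56
Eq. 3: 1.2(81.14) + 1.5(127.00) = 97.37 + 190.50 = 287.87
Eq. 4: 1.3(81.14) + 1.0(24.81) + 0.3(127.00) = 105.48 + 24.81 + 38.10 = 168.39
Eq. 5: 1.4(81.14) + 1.4(38.29) + 0.5(127.00) = 230.70
Eq. 6: 1.4(81.14) = 113.60
Maximum is from combination 3.

287.87 kN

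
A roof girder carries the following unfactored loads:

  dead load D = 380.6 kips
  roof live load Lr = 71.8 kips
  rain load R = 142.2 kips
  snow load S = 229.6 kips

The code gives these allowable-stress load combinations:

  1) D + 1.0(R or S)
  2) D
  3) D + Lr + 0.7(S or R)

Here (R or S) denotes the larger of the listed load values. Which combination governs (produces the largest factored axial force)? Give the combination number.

Combination 3

(R or S) → S = 229.6 kips; (S or R) → S = 229.6 kips.
1) 1.0(380.6) + 1.0(229.6) = 610.2
2) 1.0(380.6) = 380.6
3) 1.0(380.6) + 1.0(71.8) + 0.7(229.6) = 613.1
The largest value is 613.1 kips from combination 3.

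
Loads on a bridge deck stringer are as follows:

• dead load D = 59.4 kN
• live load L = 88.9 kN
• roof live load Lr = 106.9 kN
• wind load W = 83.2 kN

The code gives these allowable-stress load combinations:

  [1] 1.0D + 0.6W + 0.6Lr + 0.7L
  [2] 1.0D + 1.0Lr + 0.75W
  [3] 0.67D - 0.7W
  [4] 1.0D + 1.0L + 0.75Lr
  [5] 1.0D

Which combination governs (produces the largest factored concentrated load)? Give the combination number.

Combination 1

[1] 1.0(59.4) + 0.6(83.2) + 0.6(106.9) + 0.7(88.9) = 59.40 + 49.92 + 64.14 + 62.23 = 235.69
[2] 1.0(59.4) + 1.0(106.9) + 0.75(83.2) = 59.40 + 106.90 + 62.40 = 228.70
[3] 0.67(59.4) - 0.7(83.2) = 39.80 - 58.24 = -18.44
[4] 1.0(59.4) + 1.0(88.9) + 0.75(106.9) = 59.40 + 88.90 + 80.18 = 228.48
[5] 1.0(59.4) = 59.40
The largest value is 235.69 kN from combination 1.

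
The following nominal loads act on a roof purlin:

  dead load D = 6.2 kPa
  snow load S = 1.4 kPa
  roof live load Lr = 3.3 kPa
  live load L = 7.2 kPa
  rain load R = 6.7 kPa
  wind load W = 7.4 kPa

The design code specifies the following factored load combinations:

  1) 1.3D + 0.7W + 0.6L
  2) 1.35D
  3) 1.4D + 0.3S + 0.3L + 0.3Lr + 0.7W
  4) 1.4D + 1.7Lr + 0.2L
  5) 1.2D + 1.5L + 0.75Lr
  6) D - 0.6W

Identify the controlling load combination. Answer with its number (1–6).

Combination 5

1) 1.3(6.2) + 0.7(7.4) + 0.6(7.2) = 17.56
2) 1.35(6.2) = 8.37
3) 1.4(6.2) + 0.3(1.4) + 0.3(7.2) + 0.3(3.3) + 0.7(7.4) = 17.43
4) 1.4(6.2) + 1.7(3.3) + 0.2(7.2) = 15.73
5) 1.2(6.2) + 1.5(7.2) + 0.75(3.3) = 20.72
6) 1.0(6.2) - 0.6(7.4) = 1.76
The largest value is 20.72 kPa from combination 5.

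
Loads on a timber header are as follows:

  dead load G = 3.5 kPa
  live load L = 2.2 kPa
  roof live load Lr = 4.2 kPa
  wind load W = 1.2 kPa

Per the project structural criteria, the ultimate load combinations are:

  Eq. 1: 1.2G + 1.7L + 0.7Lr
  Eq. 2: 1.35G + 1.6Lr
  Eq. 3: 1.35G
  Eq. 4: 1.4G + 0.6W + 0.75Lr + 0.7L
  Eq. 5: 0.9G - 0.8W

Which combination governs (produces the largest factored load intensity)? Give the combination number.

Eq. 1: 1.2(3.5) + 1.7(2.2) + 0.7(4.2) = 10.9
Eq. 2: 1.35(3.5) + 1.6(4.2) = 4.7 + 6.7 = 11.4
Eq. 3: 1.35(3.5) = 4.7
Eq. 4: 1.4(3.5) + 0.6(1.2) + 0.75(4.2) + 0.7(2.2) = 4.9 + 0.7 + 3.2 + 1.5 = 10.3
Eq. 5: 0.9(3.5) - 0.8(1.2) = 3.2 - 1.0 = 2.2
The largest value is 11.4 kPa from combination 2.

Combination 2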